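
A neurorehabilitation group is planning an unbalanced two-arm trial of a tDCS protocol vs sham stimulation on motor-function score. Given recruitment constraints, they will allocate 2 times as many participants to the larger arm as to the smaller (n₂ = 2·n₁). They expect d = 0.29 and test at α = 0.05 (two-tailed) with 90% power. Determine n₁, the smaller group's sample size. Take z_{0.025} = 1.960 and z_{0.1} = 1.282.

With allocation ratio k = n₂/n₁ = 2, Var(x̄₁−x̄₂) = σ²(1/n₁ + 1/(k·n₁)) = σ²·(k+1)/(k·n₁).
So n₁ = (1 + 1/k)·((z_{α/2} + z_β)/d)² = 1.500 × (3.242/0.29)².
n₁ = 1.500 × 124.98 = 187.5.
Round up: n₁ = 188, giving n₂ = 2 × 188 = 376.

n₁ = 188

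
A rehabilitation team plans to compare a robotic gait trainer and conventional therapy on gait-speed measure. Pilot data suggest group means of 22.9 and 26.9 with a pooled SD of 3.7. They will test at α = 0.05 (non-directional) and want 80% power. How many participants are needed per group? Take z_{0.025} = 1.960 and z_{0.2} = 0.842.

n = 14 per group

Cohen's d = |M₁ − M₂| / SD_pooled = |22.9 − 26.9| / 3.7 = 4.0 / 3.7 = 1.081.
For two independent groups with equal n: n = 2·((z_{α/2} + z_β) / d)².
z_{α/2} + z_β = 1.960 + 0.842 = 2.802.
n = 2 × (2.802 / 1.081)² = 2 × 2.592² = 2 × 6.72 = 13.4.
Round up to the next whole participant.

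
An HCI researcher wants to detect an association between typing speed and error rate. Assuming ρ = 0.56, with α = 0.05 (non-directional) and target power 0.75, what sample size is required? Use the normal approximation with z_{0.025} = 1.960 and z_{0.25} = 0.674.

n = 21

Fisher's z: C = ½·ln((1+r)/(1−r)) = ½·ln(3.5455) = 0.6328.
n = ((z_{α/2} + z_β)/C)² + 3.
(1.960 + 0.674) / 0.6328 = 2.634 / 0.6328 = 4.162.
n = 4.162² + 3 = 17.33 + 3 = 20.3.
Round up.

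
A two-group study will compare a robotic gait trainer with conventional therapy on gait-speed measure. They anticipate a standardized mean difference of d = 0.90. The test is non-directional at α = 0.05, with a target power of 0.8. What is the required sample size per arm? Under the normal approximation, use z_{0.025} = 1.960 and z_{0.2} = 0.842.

For two independent groups with equal n: n = 2·((z_{α/2} + z_β) / d)².
z_{α/2} + z_β = 1.960 + 0.842 = 2.802.
n = 2 × (2.802 / 0.90)² = 2 × 3.113² = 2 × 9.69 = 19.4.
Round up to the next whole participant.

n = 20 per group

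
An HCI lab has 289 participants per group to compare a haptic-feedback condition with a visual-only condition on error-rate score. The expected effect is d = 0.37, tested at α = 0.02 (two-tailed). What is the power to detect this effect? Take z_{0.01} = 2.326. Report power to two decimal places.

For two equal groups, power = Φ(d·√(n/2) − z_{α/2}).
d·√(n/2) = 0.37 × √(289/2) = 0.37 × 12.021 = 4.448.
z_β = 4.448 − 2.326 = 2.122.
Power = Φ(2.122) = 0.983.

power ≈ 0.98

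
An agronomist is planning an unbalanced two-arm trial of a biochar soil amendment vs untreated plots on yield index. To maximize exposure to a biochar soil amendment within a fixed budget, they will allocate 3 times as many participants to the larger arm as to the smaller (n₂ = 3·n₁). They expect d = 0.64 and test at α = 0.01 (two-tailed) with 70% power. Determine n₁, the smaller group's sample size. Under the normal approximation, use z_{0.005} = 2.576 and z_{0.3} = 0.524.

n₁ = 32

With allocation ratio k = n₂/n₁ = 3, Var(x̄₁−x̄₂) = σ²(1/n₁ + 1/(k·n₁)) = σ²·(k+1)/(k·n₁).
So n₁ = (1 + 1/k)·((z_{α/2} + z_β)/d)² = 1.333 × (3.100/0.64)².
n₁ = 1.333 × 23.46 = 31.3.
Round up: n₁ = 32, giving n₂ = 3 × 32 = 96.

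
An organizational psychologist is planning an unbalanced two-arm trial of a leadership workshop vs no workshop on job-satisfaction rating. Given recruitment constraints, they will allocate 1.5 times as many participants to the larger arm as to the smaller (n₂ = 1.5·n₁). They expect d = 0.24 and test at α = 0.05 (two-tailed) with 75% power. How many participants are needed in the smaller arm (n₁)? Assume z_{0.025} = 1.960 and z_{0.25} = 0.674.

n₁ = 201

With allocation ratio k = n₂/n₁ = 1.5, Var(x̄₁−x̄₂) = σ²(1/n₁ + 1/(k·n₁)) = σ²·(k+1)/(k·n₁).
So n₁ = (1 + 1/k)·((z_{α/2} + z_β)/d)² = 1.667 × (2.634/0.24)².
n₁ = 1.667 × 120.45 = 200.8.
Round up: n₁ = 201, giving n₂ = ⌈1.5 × 201⌉ = ⌈301.5⌉ = 302.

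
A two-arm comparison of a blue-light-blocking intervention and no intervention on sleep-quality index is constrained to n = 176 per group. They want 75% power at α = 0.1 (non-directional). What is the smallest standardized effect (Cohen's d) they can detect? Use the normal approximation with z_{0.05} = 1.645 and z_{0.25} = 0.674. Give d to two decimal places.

For two independent groups of n = 176 each: d_min = (z_{α/2} + z_β)·√(2/n).
z-sum = 1.645 + 0.674 = 2.319.
d_min = 2.319 × √(2/176) = 2.319 × 0.1066 = 0.247.

d_min ≈ 0.25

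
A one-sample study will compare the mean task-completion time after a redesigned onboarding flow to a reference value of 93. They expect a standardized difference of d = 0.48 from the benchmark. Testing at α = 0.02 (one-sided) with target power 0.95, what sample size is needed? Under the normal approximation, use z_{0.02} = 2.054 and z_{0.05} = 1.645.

n = 60

For a one-sample test: n = ((z_{α} + z_β) / d)².
z_{α} + z_β = 2.054 + 1.645 = 3.699.
n = (3.699 / 0.48)² = 7.706² = 59.39.
Round up.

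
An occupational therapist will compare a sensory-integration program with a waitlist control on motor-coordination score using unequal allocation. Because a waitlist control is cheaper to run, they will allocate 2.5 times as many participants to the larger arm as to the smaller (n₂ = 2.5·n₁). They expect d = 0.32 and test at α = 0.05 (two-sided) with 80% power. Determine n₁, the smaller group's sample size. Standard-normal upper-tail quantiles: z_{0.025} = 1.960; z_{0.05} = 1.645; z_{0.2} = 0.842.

n₁ = 108

With allocation ratio k = n₂/n₁ = 2.5, Var(x̄₁−x̄₂) = σ²(1/n₁ + 1/(k·n₁)) = σ²·(k+1)/(k·n₁).
So n₁ = (1 + 1/k)·((z_{α/2} + z_β)/d)² = 1.400 × (2.802/0.32)².
n₁ = 1.400 × 76.67 = 107.3.
Round up: n₁ = 108, giving n₂ = 2.5 × 108 = 270.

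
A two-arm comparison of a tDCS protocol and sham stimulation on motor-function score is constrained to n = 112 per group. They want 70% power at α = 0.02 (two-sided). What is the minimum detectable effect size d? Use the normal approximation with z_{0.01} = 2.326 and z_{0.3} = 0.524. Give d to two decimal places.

d_min ≈ 0.38

For two independent groups of n = 112 each: d_min = (z_{α/2} + z_β)·√(2/n).
z-sum = 2.326 + 0.524 = 2.850.
d_min = 2.850 × √(2/112) = 2.850 × 0.1336 = 0.381.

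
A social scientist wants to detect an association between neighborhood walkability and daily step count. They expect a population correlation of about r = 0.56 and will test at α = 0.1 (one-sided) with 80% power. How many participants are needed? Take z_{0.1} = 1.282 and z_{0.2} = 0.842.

Fisher's z: C = ½·ln((1+r)/(1−r)) = ½·ln(3.5455) = 0.6328.
n = ((z_{α} + z_β)/C)² + 3.
(1.282 + 0.842) / 0.6328 = 2.124 / 0.6328 = 3.357.
n = 3.357² + 3 = 11.27 + 3 = 14.3.
Round up.

n = 15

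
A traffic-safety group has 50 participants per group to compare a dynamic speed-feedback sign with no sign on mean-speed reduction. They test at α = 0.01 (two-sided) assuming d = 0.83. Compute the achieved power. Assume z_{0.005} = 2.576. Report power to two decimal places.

For two equal groups, power = Φ(d·√(n/2) − z_{α/2}).
d·√(n/2) = 0.83 × √(50/2) = 0.83 × 5.000 = 4.150.
z_β = 4.150 − 2.576 = 1.574.
Power = Φ(1.574) = 0.942.

power ≈ 0.94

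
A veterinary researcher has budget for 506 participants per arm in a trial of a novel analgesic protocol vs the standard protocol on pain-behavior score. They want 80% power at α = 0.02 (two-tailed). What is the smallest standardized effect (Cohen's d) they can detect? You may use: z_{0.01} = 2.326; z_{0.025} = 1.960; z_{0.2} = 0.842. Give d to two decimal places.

d_min ≈ 0.20

For two independent groups of n = 506 each: d_min = (z_{α/2} + z_β)·√(2/n).
z-sum = 2.326 + 0.842 = 3.168.
d_min = 3.168 × √(2/506) = 3.168 × 0.0629 = 0.199.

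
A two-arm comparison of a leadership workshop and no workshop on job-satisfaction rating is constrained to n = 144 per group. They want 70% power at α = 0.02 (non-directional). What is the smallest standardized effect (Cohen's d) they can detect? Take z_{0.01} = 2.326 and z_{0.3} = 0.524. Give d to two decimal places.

d_min ≈ 0.34

For two independent groups of n = 144 each: d_min = (z_{α/2} + z_β)·√(2/n).
z-sum = 2.326 + 0.524 = 2.850.
d_min = 2.850 × √(2/144) = 2.850 × 0.1179 = 0.336.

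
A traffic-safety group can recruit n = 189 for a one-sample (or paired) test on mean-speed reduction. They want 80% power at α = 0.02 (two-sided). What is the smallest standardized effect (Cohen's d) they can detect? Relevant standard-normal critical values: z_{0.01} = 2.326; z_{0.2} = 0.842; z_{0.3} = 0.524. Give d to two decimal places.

For a single sample (or paired design) of n = 189: d_min = (z_{α/2} + z_β)/√n.
z-sum = 2.326 + 0.842 = 3.168.
d_min = 3.168 / √189 = 3.168 / 13.748 = 0.230.

d_min ≈ 0.23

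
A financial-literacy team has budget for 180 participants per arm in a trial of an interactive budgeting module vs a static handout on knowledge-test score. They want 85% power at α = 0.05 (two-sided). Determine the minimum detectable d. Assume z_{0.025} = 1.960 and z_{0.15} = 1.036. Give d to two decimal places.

For two independent groups of n = 180 each: d_min = (z_{α/2} + z_β)·√(2/n).
z-sum = 1.960 + 1.036 = 2.996.
d_min = 2.996 × √(2/180) = 2.996 × 0.1054 = 0.316.

d_min ≈ 0.32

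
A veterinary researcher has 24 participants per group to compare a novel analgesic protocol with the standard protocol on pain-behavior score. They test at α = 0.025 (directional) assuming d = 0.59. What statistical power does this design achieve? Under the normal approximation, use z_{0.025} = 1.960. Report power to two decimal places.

power ≈ 0.53

For two equal groups, power = Φ(d·√(n/2) − z_{α}).
d·√(n/2) = 0.59 × √(24/2) = 0.59 × 3.464 = 2.044.
z_β = 2.044 − 1.960 = 0.084.
Power = Φ(0.084) = 0.533.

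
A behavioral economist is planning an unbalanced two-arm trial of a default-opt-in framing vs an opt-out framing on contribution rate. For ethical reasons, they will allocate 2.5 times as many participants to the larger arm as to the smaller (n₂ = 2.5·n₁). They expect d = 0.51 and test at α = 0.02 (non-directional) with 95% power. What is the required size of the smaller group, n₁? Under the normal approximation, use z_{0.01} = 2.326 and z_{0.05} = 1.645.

n₁ = 85

With allocation ratio k = n₂/n₁ = 2.5, Var(x̄₁−x̄₂) = σ²(1/n₁ + 1/(k·n₁)) = σ²·(k+1)/(k·n₁).
So n₁ = (1 + 1/k)·((z_{α/2} + z_β)/d)² = 1.400 × (3.971/0.51)².
n₁ = 1.400 × 60.63 = 84.9.
Round up: n₁ = 85, giving n₂ = ⌈2.5 × 85⌉ = ⌈212.5⌉ = 213.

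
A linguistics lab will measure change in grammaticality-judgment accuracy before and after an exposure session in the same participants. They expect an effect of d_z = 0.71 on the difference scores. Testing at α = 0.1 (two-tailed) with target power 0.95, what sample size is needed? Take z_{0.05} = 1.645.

For a paired (one-sample on differences) test: n = ((z_{α/2} + z_β) / d)².
z_{α/2} + z_β = 1.645 + 1.645 = 3.290.
n = (3.290 / 0.71)² = 4.634² = 21.47.
Round up.

n = 22 pairs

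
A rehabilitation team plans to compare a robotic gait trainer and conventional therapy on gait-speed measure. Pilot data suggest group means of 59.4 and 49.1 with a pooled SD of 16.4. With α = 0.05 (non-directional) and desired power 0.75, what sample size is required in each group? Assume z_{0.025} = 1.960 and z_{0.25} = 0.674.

Cohen's d = |M₁ − M₂| / SD_pooled = |59.4 − 49.1| / 16.4 = 10.3 / 16.4 = 0.628.
For two independent groups with equal n: n = 2·((z_{α/2} + z_β) / d)².
z_{α/2} + z_β = 1.960 + 0.674 = 2.634.
n = 2 × (2.634 / 0.628)² = 2 × 4.194² = 2 × 17.59 = 35.2.
Round up to the next whole participant.

n = 36 per group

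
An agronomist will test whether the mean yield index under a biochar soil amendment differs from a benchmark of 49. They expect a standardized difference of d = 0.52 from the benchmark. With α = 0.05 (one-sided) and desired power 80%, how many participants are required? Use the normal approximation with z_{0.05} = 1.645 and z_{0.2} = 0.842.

For a one-sample test: n = ((z_{α} + z_β) / d)².
z_{α} + z_β = 1.645 + 0.842 = 2.487.
n = (2.487 / 0.52)² = 4.783² = 22.87.
Round up.

n = 23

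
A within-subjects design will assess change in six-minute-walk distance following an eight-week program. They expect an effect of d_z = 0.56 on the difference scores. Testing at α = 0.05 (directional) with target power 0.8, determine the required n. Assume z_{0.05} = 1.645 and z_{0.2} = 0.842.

n = 20 pairs

For a paired (one-sample on differences) test: n = ((z_{α} + z_β) / d)².
z_{α} + z_β = 1.645 + 0.842 = 2.487.
n = (2.487 / 0.56)² = 4.441² = 19.72.
Round up.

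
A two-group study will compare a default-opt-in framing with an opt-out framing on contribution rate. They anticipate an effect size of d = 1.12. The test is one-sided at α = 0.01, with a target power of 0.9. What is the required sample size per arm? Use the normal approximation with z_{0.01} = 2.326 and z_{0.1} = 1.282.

For two independent groups with equal n: n = 2·((z_{α} + z_β) / d)².
z_{α} + z_β = 2.326 + 1.282 = 3.608.
n = 2 × (3.608 / 1.12)² = 2 × 3.221² = 2 × 10.38 = 20.8.
Round up to the next whole participant.

n = 21 per group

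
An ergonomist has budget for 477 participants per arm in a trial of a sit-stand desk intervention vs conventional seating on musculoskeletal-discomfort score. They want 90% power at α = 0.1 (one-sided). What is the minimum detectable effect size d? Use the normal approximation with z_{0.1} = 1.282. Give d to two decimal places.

d_min ≈ 0.17

For two independent groups of n = 477 each: d_min = (z_{α} + z_β)·√(2/n).
z-sum = 1.282 + 1.282 = 2.564.
d_min = 2.564 × √(2/477) = 2.564 × 0.0648 = 0.166.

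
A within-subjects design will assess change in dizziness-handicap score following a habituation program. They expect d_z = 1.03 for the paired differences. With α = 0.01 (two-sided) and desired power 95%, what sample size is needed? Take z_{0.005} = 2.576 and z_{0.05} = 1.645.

n = 17 pairs

For a paired (one-sample on differences) test: n = ((z_{α/2} + z_β) / d)².
z_{α/2} + z_β = 2.576 + 1.645 = 4.221.
n = (4.221 / 1.03)² = 4.098² = 16.79.
Round up.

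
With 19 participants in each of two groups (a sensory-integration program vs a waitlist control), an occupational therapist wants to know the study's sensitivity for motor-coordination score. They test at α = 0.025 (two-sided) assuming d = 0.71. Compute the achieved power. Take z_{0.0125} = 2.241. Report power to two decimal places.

power ≈ 0.48

For two equal groups, power = Φ(d·√(n/2) − z_{α/2}).
d·√(n/2) = 0.71 × √(19/2) = 0.71 × 3.082 = 2.188.
z_β = 2.188 − 2.241 = -0.053.
Power = Φ(-0.053) = 0.479.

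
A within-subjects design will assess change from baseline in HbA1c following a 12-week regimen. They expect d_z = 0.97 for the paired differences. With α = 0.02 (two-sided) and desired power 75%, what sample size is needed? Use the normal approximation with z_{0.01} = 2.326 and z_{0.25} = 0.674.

For a paired (one-sample on differences) test: n = ((z_{α/2} + z_β) / d)².
z_{α/2} + z_β = 2.326 + 0.674 = 3.000.
n = (3.000 / 0.97)² = 3.093² = 9.57.
Round up.

n = 10 pairs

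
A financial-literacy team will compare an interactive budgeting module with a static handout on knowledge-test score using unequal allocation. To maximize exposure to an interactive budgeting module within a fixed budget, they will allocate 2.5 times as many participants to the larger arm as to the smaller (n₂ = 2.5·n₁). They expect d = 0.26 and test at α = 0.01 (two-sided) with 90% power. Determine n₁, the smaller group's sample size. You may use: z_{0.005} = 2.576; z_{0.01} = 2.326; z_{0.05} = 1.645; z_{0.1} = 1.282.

With allocation ratio k = n₂/n₁ = 2.5, Var(x̄₁−x̄₂) = σ²(1/n₁ + 1/(k·n₁)) = σ²·(k+1)/(k·n₁).
So n₁ = (1 + 1/k)·((z_{α/2} + z_β)/d)² = 1.400 × (3.858/0.26)².
n₁ = 1.400 × 220.18 = 308.3.
Round up: n₁ = 309, giving n₂ = ⌈2.5 × 309⌉ = ⌈772.5⌉ = 773.

n₁ = 309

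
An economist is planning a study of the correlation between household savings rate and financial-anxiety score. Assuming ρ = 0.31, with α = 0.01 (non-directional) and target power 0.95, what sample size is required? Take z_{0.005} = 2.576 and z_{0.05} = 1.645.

Fisher's z: C = ½·ln((1+r)/(1−r)) = ½·ln(1.8986) = 0.3205.
n = ((z_{α/2} + z_β)/C)² + 3.
(2.576 + 1.645) / 0.3205 = 4.221 / 0.3205 = 13.170.
n = 13.170² + 3 = 173.45 + 3 = 176.5.
Round up.

n = 177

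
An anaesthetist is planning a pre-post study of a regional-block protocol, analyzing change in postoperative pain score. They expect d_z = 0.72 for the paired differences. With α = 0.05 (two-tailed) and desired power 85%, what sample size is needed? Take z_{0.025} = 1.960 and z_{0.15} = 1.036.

For a paired (one-sample on differences) test: n = ((z_{α/2} + z_β) / d)².
z_{α/2} + z_β = 1.960 + 1.036 = 2.996.
n = (2.996 / 0.72)² = 4.161² = 17.31.
Round up.

n = 18 pairs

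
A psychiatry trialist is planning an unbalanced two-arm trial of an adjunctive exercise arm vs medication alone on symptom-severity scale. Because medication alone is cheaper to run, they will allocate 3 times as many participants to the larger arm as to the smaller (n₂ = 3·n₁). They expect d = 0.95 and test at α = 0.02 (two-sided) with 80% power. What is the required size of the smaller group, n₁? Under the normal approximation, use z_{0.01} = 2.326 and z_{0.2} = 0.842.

With allocation ratio k = n₂/n₁ = 3, Var(x̄₁−x̄₂) = σ²(1/n₁ + 1/(k·n₁)) = σ²·(k+1)/(k·n₁).
So n₁ = (1 + 1/k)·((z_{α/2} + z_β)/d)² = 1.333 × (3.168/0.95)².
n₁ = 1.333 × 11.12 = 14.8.
Round up: n₁ = 15, giving n₂ = 3 × 15 = 45.

n₁ = 15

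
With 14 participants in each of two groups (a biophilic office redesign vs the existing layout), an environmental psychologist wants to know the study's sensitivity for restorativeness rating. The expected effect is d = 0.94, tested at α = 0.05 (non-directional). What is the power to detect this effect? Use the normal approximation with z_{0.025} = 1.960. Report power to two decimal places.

power ≈ 0.70

For two equal groups, power = Φ(d·√(n/2) − z_{α/2}).
d·√(n/2) = 0.94 × √(14/2) = 0.94 × 2.646 = 2.487.
z_β = 2.487 − 1.960 = 0.527.
Power = Φ(0.527) = 0.701.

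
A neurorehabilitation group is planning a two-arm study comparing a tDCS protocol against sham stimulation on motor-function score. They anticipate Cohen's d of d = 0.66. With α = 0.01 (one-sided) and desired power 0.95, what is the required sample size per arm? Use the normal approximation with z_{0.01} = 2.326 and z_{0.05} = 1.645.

For two independent groups with equal n: n = 2·((z_{α} + z_β) / d)².
z_{α} + z_β = 2.326 + 1.645 = 3.971.
n = 2 × (3.971 / 0.66)² = 2 × 6.017² = 2 × 36.20 = 72.4.
Round up to the next whole participant.

n = 73 per group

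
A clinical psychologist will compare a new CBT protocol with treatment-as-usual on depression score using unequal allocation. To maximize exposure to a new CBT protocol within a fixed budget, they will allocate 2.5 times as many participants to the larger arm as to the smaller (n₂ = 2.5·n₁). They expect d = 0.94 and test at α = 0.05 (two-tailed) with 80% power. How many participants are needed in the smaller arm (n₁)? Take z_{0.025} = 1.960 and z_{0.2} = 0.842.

n₁ = 13

With allocation ratio k = n₂/n₁ = 2.5, Var(x̄₁−x̄₂) = σ²(1/n₁ + 1/(k·n₁)) = σ²·(k+1)/(k·n₁).
So n₁ = (1 + 1/k)·((z_{α/2} + z_β)/d)² = 1.400 × (2.802/0.94)².
n₁ = 1.400 × 8.89 = 12.4.
Round up: n₁ = 13, giving n₂ = ⌈2.5 × 13⌉ = ⌈32.5⌉ = 33.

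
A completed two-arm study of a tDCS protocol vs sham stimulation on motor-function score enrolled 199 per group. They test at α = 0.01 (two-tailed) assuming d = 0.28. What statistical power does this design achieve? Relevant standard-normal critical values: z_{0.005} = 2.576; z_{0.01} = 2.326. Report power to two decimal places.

power ≈ 0.59

For two equal groups, power = Φ(d·√(n/2) − z_{α/2}).
d·√(n/2) = 0.28 × √(199/2) = 0.28 × 9.975 = 2.793.
z_β = 2.793 − 2.576 = 0.217.
Power = Φ(0.217) = 0.586.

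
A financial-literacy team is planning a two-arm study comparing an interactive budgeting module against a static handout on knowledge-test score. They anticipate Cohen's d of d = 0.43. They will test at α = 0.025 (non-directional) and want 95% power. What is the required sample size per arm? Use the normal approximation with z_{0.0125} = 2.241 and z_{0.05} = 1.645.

n = 164 per group

For two independent groups with equal n: n = 2·((z_{α/2} + z_β) / d)².
z_{α/2} + z_β = 2.241 + 1.645 = 3.886.
n = 2 × (3.886 / 0.43)² = 2 × 9.037² = 2 × 81.67 = 163.3.
Round up to the next whole participant.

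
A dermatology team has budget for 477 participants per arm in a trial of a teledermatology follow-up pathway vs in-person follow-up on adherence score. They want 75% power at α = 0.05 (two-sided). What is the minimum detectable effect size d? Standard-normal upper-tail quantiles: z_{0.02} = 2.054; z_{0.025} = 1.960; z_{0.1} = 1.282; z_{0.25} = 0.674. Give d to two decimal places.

d_min ≈ 0.17

For two independent groups of n = 477 each: d_min = (z_{α/2} + z_β)·√(2/n).
z-sum = 1.960 + 0.674 = 2.634.
d_min = 2.634 × √(2/477) = 2.634 × 0.0648 = 0.171.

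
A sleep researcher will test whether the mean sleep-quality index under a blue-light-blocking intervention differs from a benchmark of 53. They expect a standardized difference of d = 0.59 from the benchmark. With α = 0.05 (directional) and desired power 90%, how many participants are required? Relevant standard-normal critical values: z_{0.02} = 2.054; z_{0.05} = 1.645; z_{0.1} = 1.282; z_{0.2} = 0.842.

For a one-sample test: n = ((z_{α} + z_β) / d)².
z_{α} + z_β = 1.645 + 1.282 = 2.927.
n = (2.927 / 0.59)² = 4.961² = 24.61.
Round up.

n = 25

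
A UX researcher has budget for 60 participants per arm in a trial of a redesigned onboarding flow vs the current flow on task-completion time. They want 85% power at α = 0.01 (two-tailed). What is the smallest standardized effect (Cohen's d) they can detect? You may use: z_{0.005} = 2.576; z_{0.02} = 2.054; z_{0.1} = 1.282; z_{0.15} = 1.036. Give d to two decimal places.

d_min ≈ 0.66

For two independent groups of n = 60 each: d_min = (z_{α/2} + z_β)·√(2/n).
z-sum = 2.576 + 1.036 = 3.612.
d_min = 3.612 × √(2/60) = 3.612 × 0.1826 = 0.659.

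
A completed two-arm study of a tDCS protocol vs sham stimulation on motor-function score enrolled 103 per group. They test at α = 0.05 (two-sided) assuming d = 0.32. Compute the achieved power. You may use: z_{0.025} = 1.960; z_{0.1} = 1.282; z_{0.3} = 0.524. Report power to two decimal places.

For two equal groups, power = Φ(d·√(n/2) − z_{α/2}).
d·√(n/2) = 0.32 × √(103/2) = 0.32 × 7.176 = 2.296.
z_β = 2.296 − 1.960 = 0.336.
Power = Φ(0.336) = 0.632.

power ≈ 0.63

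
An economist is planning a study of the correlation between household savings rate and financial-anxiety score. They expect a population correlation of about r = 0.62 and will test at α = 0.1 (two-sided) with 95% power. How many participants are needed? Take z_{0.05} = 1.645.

n = 24

Fisher's z: C = ½·ln((1+r)/(1−r)) = ½·ln(4.2632) = 0.7250.
n = ((z_{α/2} + z_β)/C)² + 3.
(1.645 + 1.645) / 0.7250 = 3.290 / 0.7250 = 4.538.
n = 4.538² + 3 = 20.59 + 3 = 23.6.
Round up.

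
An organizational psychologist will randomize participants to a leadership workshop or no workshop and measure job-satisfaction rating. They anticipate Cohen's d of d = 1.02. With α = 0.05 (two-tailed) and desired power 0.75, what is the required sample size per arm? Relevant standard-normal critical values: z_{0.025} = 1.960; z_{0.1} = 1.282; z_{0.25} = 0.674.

For two independent groups with equal n: n = 2·((z_{α/2} + z_β) / d)².
z_{α/2} + z_β = 1.960 + 0.674 = 2.634.
n = 2 × (2.634 / 1.02)² = 2 × 2.582² = 2 × 6.67 = 13.3.
Round up to the next whole participant.

n = 14 per group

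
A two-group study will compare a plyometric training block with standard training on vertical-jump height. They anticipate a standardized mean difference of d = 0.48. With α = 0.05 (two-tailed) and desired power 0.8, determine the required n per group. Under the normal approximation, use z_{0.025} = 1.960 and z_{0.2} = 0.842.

For two independent groups with equal n: n = 2·((z_{α/2} + z_β) / d)².
z_{α/2} + z_β = 1.960 + 0.842 = 2.802.
n = 2 × (2.802 / 0.48)² = 2 × 5.838² = 2 × 34.08 = 68.2.
Round up to the next whole participant.

n = 69 per group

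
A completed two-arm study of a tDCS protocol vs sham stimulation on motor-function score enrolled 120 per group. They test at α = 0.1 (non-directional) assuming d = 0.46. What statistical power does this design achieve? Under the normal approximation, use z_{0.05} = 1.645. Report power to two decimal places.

For two equal groups, power = Φ(d·√(n/2) − z_{α/2}).
d·√(n/2) = 0.46 × √(120/2) = 0.46 × 7.746 = 3.563.
z_β = 3.563 − 1.645 = 1.918.
Power = Φ(1.918) = 0.972.

power ≈ 0.97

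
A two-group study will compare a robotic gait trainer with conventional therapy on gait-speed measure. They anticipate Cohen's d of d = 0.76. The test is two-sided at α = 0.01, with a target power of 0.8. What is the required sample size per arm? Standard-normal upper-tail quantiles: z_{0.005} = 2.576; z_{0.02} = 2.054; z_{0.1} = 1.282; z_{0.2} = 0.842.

n = 41 per group

For two independent groups with equal n: n = 2·((z_{α/2} + z_β) / d)².
z_{α/2} + z_β = 2.576 + 0.842 = 3.418.
n = 2 × (3.418 / 0.76)² = 2 × 4.497² = 2 × 20.23 = 40.5.
Round up to the next whole participant.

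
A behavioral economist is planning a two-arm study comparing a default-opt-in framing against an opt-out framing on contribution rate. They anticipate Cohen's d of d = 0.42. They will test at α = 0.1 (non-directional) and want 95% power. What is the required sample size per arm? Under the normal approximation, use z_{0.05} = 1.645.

For two independent groups with equal n: n = 2·((z_{α/2} + z_β) / d)².
z_{α/2} + z_β = 1.645 + 1.645 = 3.290.
n = 2 × (3.290 / 0.42)² = 2 × 7.833² = 2 × 61.36 = 122.7.
Round up to the next whole participant.

n = 123 per group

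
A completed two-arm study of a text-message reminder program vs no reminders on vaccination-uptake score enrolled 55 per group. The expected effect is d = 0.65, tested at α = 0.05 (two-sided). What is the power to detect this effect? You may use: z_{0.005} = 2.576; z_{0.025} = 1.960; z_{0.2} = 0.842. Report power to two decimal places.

For two equal groups, power = Φ(d·√(n/2) − z_{α/2}).
d·√(n/2) = 0.65 × √(55/2) = 0.65 × 5.244 = 3.409.
z_β = 3.409 − 1.960 = 1.449.
Power = Φ(1.449) = 0.926.

power ≈ 0.93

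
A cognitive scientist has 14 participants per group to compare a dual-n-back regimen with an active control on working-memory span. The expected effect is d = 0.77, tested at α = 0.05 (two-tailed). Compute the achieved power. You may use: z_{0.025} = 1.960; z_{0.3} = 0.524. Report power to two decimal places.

For two equal groups, power = Φ(d·√(n/2) − z_{α/2}).
d·√(n/2) = 0.77 × √(14/2) = 0.77 × 2.646 = 2.037.
z_β = 2.037 − 1.960 = 0.077.
Power = Φ(0.077) = 0.531.

power ≈ 0.53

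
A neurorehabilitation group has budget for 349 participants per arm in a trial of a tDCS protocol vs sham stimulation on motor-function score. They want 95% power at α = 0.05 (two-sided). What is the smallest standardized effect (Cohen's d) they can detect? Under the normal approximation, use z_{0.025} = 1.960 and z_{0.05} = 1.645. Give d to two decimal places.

For two independent groups of n = 349 each: d_min = (z_{α/2} + z_β)·√(2/n).
z-sum = 1.960 + 1.645 = 3.605.
d_min = 3.605 × √(2/349) = 3.605 × 0.0757 = 0.273.

d_min ≈ 0.27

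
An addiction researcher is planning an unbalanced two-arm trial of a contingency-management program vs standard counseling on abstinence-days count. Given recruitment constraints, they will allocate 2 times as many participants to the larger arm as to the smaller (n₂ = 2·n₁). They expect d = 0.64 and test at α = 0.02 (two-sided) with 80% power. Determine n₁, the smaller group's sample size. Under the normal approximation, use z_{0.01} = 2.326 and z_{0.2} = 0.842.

n₁ = 37

With allocation ratio k = n₂/n₁ = 2, Var(x̄₁−x̄₂) = σ²(1/n₁ + 1/(k·n₁)) = σ²·(k+1)/(k·n₁).
So n₁ = (1 + 1/k)·((z_{α/2} + z_β)/d)² = 1.500 × (3.168/0.64)².
n₁ = 1.500 × 24.50 = 36.8.
Round up: n₁ = 37, giving n₂ = 2 × 37 = 74.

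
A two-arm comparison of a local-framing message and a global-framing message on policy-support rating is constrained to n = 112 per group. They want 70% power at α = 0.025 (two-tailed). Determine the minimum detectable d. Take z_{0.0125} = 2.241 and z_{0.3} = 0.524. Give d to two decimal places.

For two independent groups of n = 112 each: d_min = (z_{α/2} + z_β)·√(2/n).
z-sum = 2.241 + 0.524 = 2.765.
d_min = 2.765 × √(2/112) = 2.765 × 0.1336 = 0.369.

d_min ≈ 0.37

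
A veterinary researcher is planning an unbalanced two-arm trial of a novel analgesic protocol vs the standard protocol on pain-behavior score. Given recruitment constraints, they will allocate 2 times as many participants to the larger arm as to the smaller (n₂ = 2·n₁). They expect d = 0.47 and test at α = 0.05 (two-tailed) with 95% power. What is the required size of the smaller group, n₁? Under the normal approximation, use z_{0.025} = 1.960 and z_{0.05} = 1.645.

n₁ = 89

With allocation ratio k = n₂/n₁ = 2, Var(x̄₁−x̄₂) = σ²(1/n₁ + 1/(k·n₁)) = σ²·(k+1)/(k·n₁).
So n₁ = (1 + 1/k)·((z_{α/2} + z_β)/d)² = 1.500 × (3.605/0.47)².
n₁ = 1.500 × 58.83 = 88.2.
Round up: n₁ = 89, giving n₂ = 2 × 89 = 178.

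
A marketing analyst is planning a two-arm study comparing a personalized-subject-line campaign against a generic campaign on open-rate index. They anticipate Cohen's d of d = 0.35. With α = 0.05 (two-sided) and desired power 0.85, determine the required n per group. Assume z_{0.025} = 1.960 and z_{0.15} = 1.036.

n = 147 per group

For two independent groups with equal n: n = 2·((z_{α/2} + z_β) / d)².
z_{α/2} + z_β = 1.960 + 1.036 = 2.996.
n = 2 × (2.996 / 0.35)² = 2 × 8.560² = 2 × 73.27 = 146.5.
Round up to the next whole participant.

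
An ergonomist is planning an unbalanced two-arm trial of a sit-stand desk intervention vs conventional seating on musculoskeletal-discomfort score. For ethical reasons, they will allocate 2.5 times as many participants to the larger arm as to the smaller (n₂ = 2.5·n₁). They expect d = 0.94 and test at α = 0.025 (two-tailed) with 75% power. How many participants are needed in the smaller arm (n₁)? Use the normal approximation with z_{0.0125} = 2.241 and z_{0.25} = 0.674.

n₁ = 14

With allocation ratio k = n₂/n₁ = 2.5, Var(x̄₁−x̄₂) = σ²(1/n₁ + 1/(k·n₁)) = σ²·(k+1)/(k·n₁).
So n₁ = (1 + 1/k)·((z_{α/2} + z_β)/d)² = 1.400 × (2.915/0.94)².
n₁ = 1.400 × 9.62 = 13.5.
Round up: n₁ = 14, giving n₂ = 2.5 × 14 = 35.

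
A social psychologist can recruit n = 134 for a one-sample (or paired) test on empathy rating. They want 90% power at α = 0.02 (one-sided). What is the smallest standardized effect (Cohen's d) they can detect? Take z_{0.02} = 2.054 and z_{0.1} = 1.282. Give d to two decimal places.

d_min ≈ 0.29

For a single sample (or paired design) of n = 134: d_min = (z_{α} + z_β)/√n.
z-sum = 2.054 + 1.282 = 3.336.
d_min = 3.336 / √134 = 3.336 / 11.576 = 0.288.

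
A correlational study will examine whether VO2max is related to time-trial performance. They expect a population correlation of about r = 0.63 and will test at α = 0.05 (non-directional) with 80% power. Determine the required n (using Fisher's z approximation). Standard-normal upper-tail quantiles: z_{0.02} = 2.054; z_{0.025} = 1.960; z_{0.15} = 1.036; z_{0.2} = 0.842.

Fisher's z: C = ½·ln((1+r)/(1−r)) = ½·ln(4.4054) = 0.7414.
n = ((z_{α/2} + z_β)/C)² + 3.
(1.960 + 0.842) / 0.7414 = 2.802 / 0.7414 = 3.779.
n = 3.779² + 3 = 14.28 + 3 = 17.3.
Round up.

n = 18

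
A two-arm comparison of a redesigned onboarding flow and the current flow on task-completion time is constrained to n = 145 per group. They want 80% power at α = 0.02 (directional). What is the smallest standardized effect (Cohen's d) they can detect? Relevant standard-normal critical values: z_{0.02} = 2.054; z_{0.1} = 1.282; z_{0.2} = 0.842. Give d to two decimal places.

d_min ≈ 0.34

For two independent groups of n = 145 each: d_min = (z_{α} + z_β)·√(2/n).
z-sum = 2.054 + 0.842 = 2.896.
d_min = 2.896 × √(2/145) = 2.896 × 0.1174 = 0.340.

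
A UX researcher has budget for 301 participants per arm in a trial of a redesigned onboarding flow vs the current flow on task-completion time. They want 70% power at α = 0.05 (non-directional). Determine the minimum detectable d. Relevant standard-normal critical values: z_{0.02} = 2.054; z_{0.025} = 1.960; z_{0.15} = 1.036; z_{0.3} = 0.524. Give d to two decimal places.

For two independent groups of n = 301 each: d_min = (z_{α/2} + z_β)·√(2/n).
z-sum = 1.960 + 0.524 = 2.484.
d_min = 2.484 × √(2/301) = 2.484 × 0.0815 = 0.202.

d_min ≈ 0.20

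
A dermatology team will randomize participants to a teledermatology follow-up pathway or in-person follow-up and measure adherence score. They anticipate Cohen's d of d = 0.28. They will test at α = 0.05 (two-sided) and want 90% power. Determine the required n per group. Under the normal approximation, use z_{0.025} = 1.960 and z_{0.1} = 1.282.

For two independent groups with equal n: n = 2·((z_{α/2} + z_β) / d)².
z_{α/2} + z_β = 1.960 + 1.282 = 3.242.
n = 2 × (3.242 / 0.28)² = 2 × 11.579² = 2 × 134.06 = 268.1.
Round up to the next whole participant.

n = 269 per group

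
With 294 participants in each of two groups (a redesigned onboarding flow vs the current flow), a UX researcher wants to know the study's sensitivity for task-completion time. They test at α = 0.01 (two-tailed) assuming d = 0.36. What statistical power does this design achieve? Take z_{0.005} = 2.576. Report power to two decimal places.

For two equal groups, power = Φ(d·√(n/2) − z_{α/2}).
d·√(n/2) = 0.36 × √(294/2) = 0.36 × 12.124 = 4.365.
z_β = 4.365 − 2.576 = 1.789.
Power = Φ(1.789) = 0.963.

power ≈ 0.96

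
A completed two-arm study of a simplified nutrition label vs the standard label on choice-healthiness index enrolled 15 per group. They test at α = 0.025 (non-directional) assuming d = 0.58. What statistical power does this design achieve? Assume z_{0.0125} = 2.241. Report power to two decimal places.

For two equal groups, power = Φ(d·√(n/2) − z_{α/2}).
d·√(n/2) = 0.58 × √(15/2) = 0.58 × 2.739 = 1.588.
z_β = 1.588 − 2.241 = -0.653.
Power = Φ(-0.653) = 0.257.

power ≈ 0.26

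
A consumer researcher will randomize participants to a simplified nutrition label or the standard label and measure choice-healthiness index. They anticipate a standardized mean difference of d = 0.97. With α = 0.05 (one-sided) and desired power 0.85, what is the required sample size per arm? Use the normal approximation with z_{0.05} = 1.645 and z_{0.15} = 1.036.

n = 16 per group

For two independent groups with equal n: n = 2·((z_{α} + z_β) / d)².
z_{α} + z_β = 1.645 + 1.036 = 2.681.
n = 2 × (2.681 / 0.97)² = 2 × 2.764² = 2 × 7.64 = 15.3.
Round up to the next whole participant.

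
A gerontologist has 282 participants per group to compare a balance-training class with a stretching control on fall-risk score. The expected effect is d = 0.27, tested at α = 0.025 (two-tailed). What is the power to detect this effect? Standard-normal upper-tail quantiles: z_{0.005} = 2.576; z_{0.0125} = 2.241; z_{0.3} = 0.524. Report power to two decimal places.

power ≈ 0.83

For two equal groups, power = Φ(d·√(n/2) − z_{α/2}).
d·√(n/2) = 0.27 × √(282/2) = 0.27 × 11.874 = 3.206.
z_β = 3.206 − 2.241 = 0.965.
Power = Φ(0.965) = 0.833.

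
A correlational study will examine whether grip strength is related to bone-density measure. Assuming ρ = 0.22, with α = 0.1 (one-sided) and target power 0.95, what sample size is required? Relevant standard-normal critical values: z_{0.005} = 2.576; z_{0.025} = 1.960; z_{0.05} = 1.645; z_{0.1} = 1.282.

n = 175

Fisher's z: C = ½·ln((1+r)/(1−r)) = ½·ln(1.5641) = 0.2237.
n = ((z_{α} + z_β)/C)² + 3.
(1.282 + 1.645) / 0.2237 = 2.927 / 0.2237 = 13.084.
n = 13.084² + 3 = 171.20 + 3 = 174.2.
Round up.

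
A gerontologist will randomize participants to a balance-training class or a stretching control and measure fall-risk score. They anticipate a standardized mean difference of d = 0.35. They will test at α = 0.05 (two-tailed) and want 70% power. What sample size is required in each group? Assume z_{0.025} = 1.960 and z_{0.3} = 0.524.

n = 101 per group

For two independent groups with equal n: n = 2·((z_{α/2} + z_β) / d)².
z_{α/2} + z_β = 1.960 + 0.524 = 2.484.
n = 2 × (2.484 / 0.35)² = 2 × 7.097² = 2 × 50.37 = 100.7.
Round up to the next whole participant.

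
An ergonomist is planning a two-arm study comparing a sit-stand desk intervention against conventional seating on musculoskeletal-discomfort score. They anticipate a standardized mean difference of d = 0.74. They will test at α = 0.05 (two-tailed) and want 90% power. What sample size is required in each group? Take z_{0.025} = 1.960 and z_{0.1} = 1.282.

n = 39 per group

For two independent groups with equal n: n = 2·((z_{α/2} + z_β) / d)².
z_{α/2} + z_β = 1.960 + 1.282 = 3.242.
n = 2 × (3.242 / 0.74)² = 2 × 4.381² = 2 × 19.19 = 38.4.
Round up to the next whole participant.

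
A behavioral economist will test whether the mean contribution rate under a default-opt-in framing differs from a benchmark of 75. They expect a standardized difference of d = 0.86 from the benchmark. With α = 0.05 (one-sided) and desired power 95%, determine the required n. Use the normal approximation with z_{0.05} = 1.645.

For a one-sample test: n = ((z_{α} + z_β) / d)².
z_{α} + z_β = 1.645 + 1.645 = 3.290.
n = (3.290 / 0.86)² = 3.826² = 14.64.
Round up.

n = 15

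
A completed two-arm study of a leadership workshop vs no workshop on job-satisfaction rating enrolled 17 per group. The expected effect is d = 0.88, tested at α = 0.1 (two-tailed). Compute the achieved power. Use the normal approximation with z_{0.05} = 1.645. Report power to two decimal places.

power ≈ 0.82

For two equal groups, power = Φ(d·√(n/2) − z_{α/2}).
d·√(n/2) = 0.88 × √(17/2) = 0.88 × 2.915 = 2.566.
z_β = 2.566 − 1.645 = 0.921.
Power = Φ(0.921) = 0.821.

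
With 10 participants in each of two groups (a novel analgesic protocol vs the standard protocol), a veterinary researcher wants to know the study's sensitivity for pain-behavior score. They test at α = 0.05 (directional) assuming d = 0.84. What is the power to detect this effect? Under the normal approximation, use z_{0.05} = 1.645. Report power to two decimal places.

power ≈ 0.59

For two equal groups, power = Φ(d·√(n/2) − z_{α}).
d·√(n/2) = 0.84 × √(10/2) = 0.84 × 2.236 = 1.878.
z_β = 1.878 − 1.645 = 0.233.
Power = Φ(0.233) = 0.592.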